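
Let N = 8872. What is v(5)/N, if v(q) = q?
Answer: 5/8872 ≈ 0.00056357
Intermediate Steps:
v(5)/N = 5/8872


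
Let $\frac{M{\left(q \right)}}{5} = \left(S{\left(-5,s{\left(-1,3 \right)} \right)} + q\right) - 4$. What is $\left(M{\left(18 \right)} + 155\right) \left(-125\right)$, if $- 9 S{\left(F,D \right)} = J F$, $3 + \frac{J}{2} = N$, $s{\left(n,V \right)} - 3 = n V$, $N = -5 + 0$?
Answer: $- \frac{203125}{9} \approx -22569.0$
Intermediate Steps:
$N = -5$
$s{\left(n,V \right)} = 3 + V n$ ($s{\left(n,V \right)} = 3 + n V = 3 + V n$)
$J = -16$ ($J = -6 + 2 \left(-5\right) = -6 - 10 = -16$)
$S{\left(F,D \right)} = \frac{16 F}{9}$ ($S{\left(F,D \right)} = - \frac{\left(-16\right) F}{9} = \frac{16 F}{9}$)
$M{\left(q \right)} = - \frac{580}{9} + 5 q$ ($M{\left(q \right)} = 5 \left(\left(\frac{16}{9} \left(-5\right) + q\right) - 4\right) = 5 \left(\left(- \frac{80}{9} + q\right) - 4\right) = 5 \left(- \frac{116}{9} + q\right) = - \frac{580}{9} + 5 q$)
$\left(M{\left(18 \right)} + 155\right) \left(-125\right) = \left(\left(- \frac{580}{9} + 5 \cdot 18\right) + 155\right) \left(-125\right) = \left(\left(- \frac{580}{9} + 90\right) + 155\right) \left(-125\right) = \left(\frac{230}{9} + 155\right) \left(-125\right) = \frac{1625}{9} \left(-125\right) = - \frac{203125}{9}$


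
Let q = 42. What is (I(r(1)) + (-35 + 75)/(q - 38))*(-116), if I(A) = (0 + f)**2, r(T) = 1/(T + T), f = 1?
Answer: -1276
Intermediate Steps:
r(T) = 1/(2*T)
I(A) = 1 (I(A) = (0 + 1)**2 = 1**2 = 1)
(I(r(1)) + (-35 + 75)/(q - 38))*(-116) = (1 + (-35 + 75)/(42 - 38))*(-116) = (1 + 40/4)*(-116) = (1 + 40*(1/4))*(-116) = (1 + 10)*(-116) = 11*(-116) = -1276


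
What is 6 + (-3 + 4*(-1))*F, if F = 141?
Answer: -981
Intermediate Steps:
6 + (-3 + 4*(-1))*F = 6 + (-3 + 4*(-1))*141 = 6 + (-3 - 4)*141 = 6 - 7*141 = 6 - 987 = -981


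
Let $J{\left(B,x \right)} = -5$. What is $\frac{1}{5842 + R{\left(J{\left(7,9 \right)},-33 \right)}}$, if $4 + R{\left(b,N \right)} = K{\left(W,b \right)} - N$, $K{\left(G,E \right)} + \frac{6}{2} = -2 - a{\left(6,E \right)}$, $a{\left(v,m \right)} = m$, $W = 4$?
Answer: $\frac{1}{5871} \approx 0.00017033$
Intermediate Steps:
$K{\left(G,E \right)} = -5 - E$ ($K{\left(G,E \right)} = -3 - \left(2 + E\right) = -5 - E$)
$R{\left(b,N \right)} = -9 - N - b$ ($R{\left(b,N \right)} = -4 - \left(5 + N + b\right) = -9 - N - b$)
$\frac{1}{5842 + R{\left(J{\left(7,9 \right)},-33 \right)}} = \frac{1}{5842 - -29} = \frac{1}{5842 + \left(-9 + 33 + 5\right)} = \frac{1}{5842 + 29} = \frac{1}{5871}$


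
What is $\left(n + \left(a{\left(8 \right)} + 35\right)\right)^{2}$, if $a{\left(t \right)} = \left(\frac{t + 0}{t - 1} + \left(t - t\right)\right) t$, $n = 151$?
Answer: $\frac{1865956}{49} \approx 38081.0$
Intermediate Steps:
$a{\left(t \right)} = \frac{t^{2}}{-1 + t}$ ($a{\left(t \right)} = \left(\frac{t}{-1 + t} + 0\right) t = \frac{t}{-1 + t} t = \frac{t^{2}}{-1 + t}$)
$\left(n + \left(a{\left(8 \right)} + 35\right)\right)^{2} = \left(151 + \left(\frac{8^{2}}{-1 + 8} + 35\right)\right)^{2} = \left(151 + \left(\frac{64}{7} + 35\right)\right)^{2} = \left(151 + \frac{309}{7}\right)^{2} = \left(\frac{1366}{7}\right)^{2} = \frac{1865956}{49}$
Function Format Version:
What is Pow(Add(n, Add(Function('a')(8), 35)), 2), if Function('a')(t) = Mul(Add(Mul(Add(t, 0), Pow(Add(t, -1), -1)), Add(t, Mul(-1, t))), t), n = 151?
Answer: Rational(1865956, 49) ≈ 38081.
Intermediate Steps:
Function('a')(t) = Mul(Pow(t, 2), Pow(Add(-1, t), -1)) (Function('a')(t) = Mul(Add(Mul(t, Pow(Add(-1, t), -1)), 0), t) = Mul(Mul(t, Pow(Add(-1, t), -1)), t) = Mul(Pow(t, 2), Pow(Add(-1, t), -1)))
Pow(Add(n, Add(Function('a')(8), 35)), 2) = Pow(Add(151, Add(Mul(Pow(8, 2), Pow(Add(-1, 8), -1)), 35)), 2) = Pow(Add(151, Add(Mul(64, Pow(7, -1)), 35)), 2) = Pow(Add(151, Add(Mul(64, Rational(1, 7)), 35)), 2) = Pow(Add(151, Add(Rational(64, 7), 35)), 2) = Pow(Add(151, Rational(309, 7)), 2) = Pow(Rational(1366, 7), 2) = Rational(1865956, 49)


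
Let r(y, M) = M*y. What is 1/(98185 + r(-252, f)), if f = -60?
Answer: 1/113305 ≈ 8.8257e-6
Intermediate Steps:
1/(98185 + r(-252, f)) = 1/(98185 - 60*(-252)) = 1/(98185 + 15120) = 1/113305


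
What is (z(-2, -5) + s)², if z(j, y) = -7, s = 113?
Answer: 11236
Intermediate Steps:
(z(-2, -5) + s)² = (-7 + 113)² = 106² = 11236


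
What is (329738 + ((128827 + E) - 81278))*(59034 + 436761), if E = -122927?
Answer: 126110416200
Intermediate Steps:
(329738 + ((128827 + E) - 81278))*(59034 + 436761) = (329738 + ((128827 - 122927) - 81278))*(59034 + 436761) = (329738 + (5900 - 81278))*495795 = (329738 - 75378)*495795 = 254360*495795 = 126110416200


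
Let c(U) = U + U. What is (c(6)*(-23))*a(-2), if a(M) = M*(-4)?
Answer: -2208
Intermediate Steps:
a(M) = -4*M
c(U) = 2*U
(c(6)*(-23))*a(-2) = ((2*6)*(-23))*(-4*(-2)) = (12*(-23))*8 = -276*8 = -2208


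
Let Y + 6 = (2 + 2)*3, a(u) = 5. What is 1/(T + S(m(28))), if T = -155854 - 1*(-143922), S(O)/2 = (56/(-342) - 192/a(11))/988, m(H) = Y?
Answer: -211185/2519875906 ≈ -8.3808e-5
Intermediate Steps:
Y = 6 (Y = -6 + (2 + 2)*3 = -6 + 4*3 = -6 + 12 = 6)
m(H) = 6
S(O) = -16486/211185 (S(O) = 2*((56/(-342) - 192/5)/988) = 2*((56*(-1/342) - 192*1/5)*(1/988)) = 2*((-28/171 - 192/5)*(1/988)) = 2*(-32972/855*1/988) = 2*(-8243/211185) = -16486/211185)
T = -11932 (T = -155854 + 143922 = -11932)
1/(T + S(m(28))) = 1/(-11932 - 16486/211185) = 1/(-2519875906/211185) = -211185/2519875906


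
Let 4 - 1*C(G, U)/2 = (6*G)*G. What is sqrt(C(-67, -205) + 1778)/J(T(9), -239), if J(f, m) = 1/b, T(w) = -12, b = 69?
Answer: 69*I*sqrt(52082) ≈ 15747.0*I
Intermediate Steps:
C(G, U) = 8 - 12*G**2 (C(G, U) = 8 - 2*6*G*G = 8 - 12*G**2)
J(f, m) = 1/69
sqrt(C(-67, -205) + 1778)/J(T(9), -239) = sqrt((8 - 12*(-67)**2) + 1778)/(1/69) = sqrt((8 - 12*4489) + 1778)*69 = sqrt((8 - 53868) + 1778)*69 = sqrt(-53860 + 1778)*69 = sqrt(-52082)*69 = (I*sqrt(52082))*69 = 69*I*sqrt(52082)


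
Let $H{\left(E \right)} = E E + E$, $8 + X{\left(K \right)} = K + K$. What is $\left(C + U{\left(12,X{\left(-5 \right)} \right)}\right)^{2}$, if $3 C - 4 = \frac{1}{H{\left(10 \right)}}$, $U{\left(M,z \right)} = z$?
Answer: $\frac{3359889}{12100} \approx 277.68$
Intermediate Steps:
$X{\left(K \right)} = -8 + 2 K$ ($X{\left(K \right)} = -8 + \left(K + K\right) = -8 + 2 K$)
$H{\left(E \right)} = E + E^{2}$ ($H{\left(E \right)} = E^{2} + E = E + E^{2}$)
$C = \frac{147}{110}$ ($C = \frac{4}{3} + \frac{1}{3 \cdot 10 \left(1 + 10\right)} = \frac{4}{3} + \frac{1}{3 \cdot 10 \cdot 11} = \frac{4}{3} + \frac{1}{3 \cdot 110} = \frac{4}{3} + \frac{1}{3} \cdot \frac{1}{110} = \frac{4}{3} + \frac{1}{330} = \frac{147}{110} \approx 1.3364$)
$\left(C + U{\left(12,X{\left(-5 \right)} \right)}\right)^{2} = \left(\frac{147}{110} + \left(-8 + 2 \left(-5\right)\right)\right)^{2} = \left(\frac{147}{110} - 18\right)^{2} = \left(- \frac{1833}{110}\right)^{2} = \frac{3359889}{12100}$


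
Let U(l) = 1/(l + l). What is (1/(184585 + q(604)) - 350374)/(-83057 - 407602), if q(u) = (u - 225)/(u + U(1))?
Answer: 78190871393393/109497436361157 ≈ 0.71409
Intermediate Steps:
U(l) = 1/(2*l)
q(u) = (-225 + u)/(½ + u) (q(u) = (u - 225)/(u + (½)/1) = (-225 + u)/(u + (½)*1) = (-225 + u)/(u + ½) = (-225 + u)/(½ + u))
(1/(184585 + q(604)) - 350374)/(-83057 - 407602) = (1/(184585 + 2*(-225 + 604)/(1 + 2*604)) - 350374)/(-83057 - 407602) = (1/(184585 + 2*379/(1 + 1208)) - 350374)/(-490659) = (1/(184585 + 2*379/1209) - 350374)*(-1/490659) = (1/(184585 + 2*(1/1209)*379) - 350374)*(-1/490659) = (1/(184585 + 758/1209) - 350374)*(-1/490659) = (1/(223164023/1209) - 350374)*(-1/490659) = (1209/223164023 - 350374)*(-1/490659) = -78190871393393/223164023*(-1/490659) = 78190871393393/109497436361157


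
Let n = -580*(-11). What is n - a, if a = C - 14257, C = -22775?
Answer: 43412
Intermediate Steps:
n = 6380
a = -37032 (a = -22775 - 14257 = -37032)
n - a = 6380 - 1*(-37032) = 6380 + 37032 = 43412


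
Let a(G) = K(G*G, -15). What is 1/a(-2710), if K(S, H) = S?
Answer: 1/7344100 ≈ 1.3616e-7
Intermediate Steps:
a(G) = G² (a(G) = G*G = G²)
1/a(-2710) = 1/((-2710)²) = 1/7344100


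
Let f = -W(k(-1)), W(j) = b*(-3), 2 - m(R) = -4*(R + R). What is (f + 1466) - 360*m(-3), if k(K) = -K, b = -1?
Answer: 9383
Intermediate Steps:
m(R) = 2 + 8*R (m(R) = 2 - (-4)*(R + R) = 2 - (-4)*2*R = 2 - (-8)*R = 2 + 8*R)
W(j) = 3 (W(j) = -1*(-3) = 3)
f = -3 (f = -1*3 = -3)
(f + 1466) - 360*m(-3) = (-3 + 1466) - 360*(2 + 8*(-3)) = 1463 - 360*(2 - 24) = 1463 - 360*(-22) = 1463 - 72*(-110) = 1463 + 7920 = 9383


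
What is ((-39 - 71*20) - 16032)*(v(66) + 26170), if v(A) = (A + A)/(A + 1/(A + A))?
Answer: -3988588765294/8713 ≈ -4.5777e+8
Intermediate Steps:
v(A) = 2*A/(A + 1/(2*A)) (v(A) = (2*A)/(A + 1/(2*A)) = 2*A/(A + 1/(2*A)))
((-39 - 71*20) - 16032)*(v(66) + 26170) = ((-39 - 71*20) - 16032)*(4*66²/(1 + 2*66²) + 26170) = ((-39 - 1420) - 16032)*(4*4356/(1 + 2*4356) + 26170) = (-1459 - 16032)*(4*4356/(1 + 8712) + 26170) = -17491*(4*4356/8713 + 26170) = -17491*(4*4356*(1/8713) + 26170) = -17491*(17424/8713 + 26170) = -17491*228036634/8713 = -3988588765294/8713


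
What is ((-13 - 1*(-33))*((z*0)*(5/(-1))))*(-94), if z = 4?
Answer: 0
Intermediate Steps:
((-13 - 1*(-33))*((z*0)*(5/(-1))))*(-94) = ((-13 - 1*(-33))*((4*0)*(5/(-1))))*(-94) = ((-13 + 33)*(0*(5*(-1))))*(-94) = (20*(0*(-5)))*(-94) = (20*0)*(-94) = 0*(-94) = 0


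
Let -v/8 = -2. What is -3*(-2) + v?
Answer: 22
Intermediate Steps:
v = 16 (v = -8*(-2) = 16)
-3*(-2) + v = -3*(-2) + 16 = 6 + 16 = 22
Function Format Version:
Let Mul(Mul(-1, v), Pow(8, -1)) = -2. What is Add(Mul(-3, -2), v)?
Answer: 22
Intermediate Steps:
v = 16 (v = Mul(-8, -2) = 16)
Add(Mul(-3, -2), v) = Add(Mul(-3, -2), 16) = Add(6, 16) = 22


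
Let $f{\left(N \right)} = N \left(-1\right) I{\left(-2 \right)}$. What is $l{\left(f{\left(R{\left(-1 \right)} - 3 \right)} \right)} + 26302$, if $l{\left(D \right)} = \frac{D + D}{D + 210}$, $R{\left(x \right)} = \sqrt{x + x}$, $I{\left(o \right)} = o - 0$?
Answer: $\frac{136849002}{5203} + \frac{105 i \sqrt{2}}{5203} \approx 26302.0 + 0.02854 i$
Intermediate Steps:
$I{\left(o \right)} = o$ ($I{\left(o \right)} = o + 0 = o$)
$R{\left(x \right)} = \sqrt{2} \sqrt{x}$ ($R{\left(x \right)} = \sqrt{2 x} = \sqrt{2} \sqrt{x}$)
$f{\left(N \right)} = 2 N$ ($f{\left(N \right)} = N \left(-1\right) \left(-2\right) = - N \left(-2\right) = 2 N$)
$l{\left(D \right)} = \frac{2 D}{210 + D}$
$l{\left(f{\left(R{\left(-1 \right)} - 3 \right)} \right)} + 26302 = \frac{2 \cdot 2 \left(\sqrt{2} \sqrt{-1} - 3\right)}{210 + 2 \left(\sqrt{2} \sqrt{-1} - 3\right)} + 26302 = \frac{2 \cdot 2 \left(\sqrt{2} i - 3\right)}{210 + 2 \left(\sqrt{2} i - 3\right)} + 26302 = \frac{2 \cdot 2 \left(i \sqrt{2} - 3\right)}{210 + 2 \left(i \sqrt{2} - 3\right)} + 26302 = \frac{2 \cdot 2 \left(-3 + i \sqrt{2}\right)}{210 + 2 \left(-3 + i \sqrt{2}\right)} + 26302 = \frac{2 \left(-6 + 2 i \sqrt{2}\right)}{210 - \left(6 - 2 i \sqrt{2}\right)} + 26302 = \frac{2 \left(-6 + 2 i \sqrt{2}\right)}{204 + 2 i \sqrt{2}} + 26302 = 26302 + \frac{2 \left(-6 + 2 i \sqrt{2}\right)}{204 + 2 i \sqrt{2}}$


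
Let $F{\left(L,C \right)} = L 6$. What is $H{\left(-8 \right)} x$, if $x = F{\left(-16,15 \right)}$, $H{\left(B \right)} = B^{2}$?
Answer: $-6144$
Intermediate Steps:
$F{\left(L,C \right)} = 6 L$
$x = -96$ ($x = 6 \left(-16\right) = -96$)
$H{\left(-8 \right)} x = \left(-8\right)^{2} \left(-96\right) = 64 \left(-96\right) = -6144$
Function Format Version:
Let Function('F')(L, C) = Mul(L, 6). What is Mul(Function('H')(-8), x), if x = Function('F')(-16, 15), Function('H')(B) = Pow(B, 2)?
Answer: -6144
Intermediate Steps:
Function('F')(L, C) = Mul(6, L)
x = -96 (x = Mul(6, -16) = -96)
Mul(Function('H')(-8), x) = Mul(Pow(-8, 2), -96) = Mul(64, -96) = -6144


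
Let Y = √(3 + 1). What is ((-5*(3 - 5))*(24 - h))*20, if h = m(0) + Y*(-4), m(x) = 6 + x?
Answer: 5200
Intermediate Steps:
Y = 2 (Y = √4 = 2)
h = -2 (h = (6 + 0) + 2*(-4) = 6 - 8 = -2)
((-5*(3 - 5))*(24 - h))*20 = ((-5*(3 - 5))*(24 - 1*(-2)))*20 = ((-5*(-2))*(24 + 2))*20 = (10*26)*20 = 260*20 = 5200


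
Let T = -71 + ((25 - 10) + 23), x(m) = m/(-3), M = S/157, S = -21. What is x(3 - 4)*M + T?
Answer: -5188/157 ≈ -33.045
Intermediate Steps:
M = -21/157 ≈ -0.13376
x(m) = -m/3 (x(m) = m*(-⅓) = -m/3)
T = -33 (T = -71 + (15 + 23) = -71 + 38 = -33)
x(3 - 4)*M + T = -(3 - 4)/3*(-21/157) - 33 = -⅓*(-1)*(-21/157) - 33 = (⅓)*(-21/157) - 33 = -7/157 - 33 = -5188/157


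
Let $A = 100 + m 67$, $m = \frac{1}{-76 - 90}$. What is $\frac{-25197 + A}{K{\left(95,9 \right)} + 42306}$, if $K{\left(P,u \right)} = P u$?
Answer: $- \frac{1388723}{2388242} \approx -0.58148$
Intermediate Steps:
$m = - \frac{1}{166}$ ($m = \frac{1}{-166} = - \frac{1}{166} \approx -0.0060241$)
$A = \frac{16533}{166}$ ($A = 100 - \frac{67}{166} = \frac{16533}{166} \approx 99.596$)
$\frac{-25197 + A}{K{\left(95,9 \right)} + 42306} = \frac{-25197 + \frac{16533}{166}}{95 \cdot 9 + 42306} = - \frac{4166169}{166 \left(855 + 42306\right)} = - \frac{4166169}{166 \cdot 43161} = \left(- \frac{4166169}{166}\right) \frac{1}{43161} = - \frac{1388723}{2388242}$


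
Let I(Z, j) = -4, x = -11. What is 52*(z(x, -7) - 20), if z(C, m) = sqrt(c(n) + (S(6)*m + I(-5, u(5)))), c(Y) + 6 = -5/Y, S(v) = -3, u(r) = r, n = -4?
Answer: -858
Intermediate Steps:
c(Y) = -6 - 5/Y
z(C, m) = sqrt(-35/4 - 3*m) (z(C, m) = sqrt((-6 - 5/(-4)) + (-3*m - 4)) = sqrt((-6 - 5*(-1/4)) + (-4 - 3*m)) = sqrt((-6 + 5/4) + (-4 - 3*m)) = sqrt(-19/4 + (-4 - 3*m)) = sqrt(-35/4 - 3*m))
52*(z(x, -7) - 20) = 52*(sqrt(-35 - 12*(-7))/2 - 20) = 52*(sqrt(-35 + 84)/2 - 20) = 52*(sqrt(49)/2 - 20) = 52*((1/2)*7 - 20) = 52*(7/2 - 20) = 52*(-33/2) = -858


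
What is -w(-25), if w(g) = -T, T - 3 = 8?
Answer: 11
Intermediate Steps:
T = 11 (T = 3 + 8 = 11)
w(g) = -11 (w(g) = -1*11 = -11)
-w(-25) = -1*(-11) = 11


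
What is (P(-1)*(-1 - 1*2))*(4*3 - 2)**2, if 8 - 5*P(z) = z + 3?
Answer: -360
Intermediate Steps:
P(z) = 1 - z/5 (P(z) = 8/5 - (z + 3)/5 = 8/5 - (3 + z)/5 = 8/5 + (-3/5 - z/5) = 1 - z/5)
(P(-1)*(-1 - 1*2))*(4*3 - 2)**2 = ((1 - 1/5*(-1))*(-1 - 1*2))*(4*3 - 2)**2 = ((1 + 1/5)*(-1 - 2))*(12 - 2)**2 = ((6/5)*(-3))*10**2 = -18/5*100 = -360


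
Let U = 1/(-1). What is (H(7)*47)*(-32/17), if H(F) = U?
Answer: 1504/17 ≈ 88.471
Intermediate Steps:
U = -1
H(F) = -1
(H(7)*47)*(-32/17) = (-1*47)*(-32/17) = -(-1504)/17 = -47*(-32/17) = 1504/17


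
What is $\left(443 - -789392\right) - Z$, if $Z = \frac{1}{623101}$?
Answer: $\frac{492146978334}{623101} \approx 7.8984 \cdot 10^{5}$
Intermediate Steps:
$Z = \frac{1}{623101} \approx 1.6049 \cdot 10^{-6}$
$\left(443 - -789392\right) - Z = \left(443 - -789392\right) - \frac{1}{623101} = \left(443 + 789392\right) - \frac{1}{623101} = 789835 - \frac{1}{623101} = \frac{492146978334}{623101}$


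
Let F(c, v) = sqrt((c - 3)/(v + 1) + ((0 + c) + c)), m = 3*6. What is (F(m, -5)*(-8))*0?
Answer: 0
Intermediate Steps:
m = 18
F(c, v) = sqrt(2*c + (-3 + c)/(1 + v)) (F(c, v) = sqrt((-3 + c)/(1 + v) + (c + c)) = sqrt((-3 + c)/(1 + v) + 2*c) = sqrt(2*c + (-3 + c)/(1 + v)))
(F(m, -5)*(-8))*0 = (sqrt((-3 + 18 + 2*18*(1 - 5))/(1 - 5))*(-8))*0 = (sqrt((-3 + 18 + 2*18*(-4))/(-4))*(-8))*0 = (sqrt(-(-3 + 18 - 144)/4)*(-8))*0 = (sqrt(-1/4*(-129))*(-8))*0 = (sqrt(129/4)*(-8))*0 = ((sqrt(129)/2)*(-8))*0 = -4*sqrt(129)*0 = 0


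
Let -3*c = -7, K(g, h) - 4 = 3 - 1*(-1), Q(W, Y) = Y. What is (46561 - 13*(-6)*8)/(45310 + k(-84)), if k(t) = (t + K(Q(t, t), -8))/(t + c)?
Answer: 11560325/11101178 ≈ 1.0414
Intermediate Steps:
K(g, h) = 8 (K(g, h) = 4 + (3 - 1*(-1)) = 4 + (3 + 1) = 4 + 4 = 8)
c = 7/3 (c = -⅓*(-7) = 7/3 ≈ 2.3333)
k(t) = (8 + t)/(7/3 + t) (k(t) = (t + 8)/(t + 7/3) = (8 + t)/(7/3 + t))
(46561 - 13*(-6)*8)/(45310 + k(-84)) = (46561 - 13*(-6)*8)/(45310 + 3*(8 - 84)/(7 + 3*(-84))) = (46561 + 78*8)/(45310 + 3*(-76)/(7 - 252)) = (46561 + 624)/(45310 + 3*(-76)/(-245)) = 47185/(45310 + 3*(-1/245)*(-76)) = 47185/(45310 + 228/245) = 47185/(11101178/245) = 47185*(245/11101178) = 11560325/11101178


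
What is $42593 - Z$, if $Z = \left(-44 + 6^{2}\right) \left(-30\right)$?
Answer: $42353$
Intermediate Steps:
$Z = 240$ ($Z = \left(-44 + 36\right) \left(-30\right) = \left(-8\right) \left(-30\right) = 240$)
$42593 - Z = 42593 - 240 = 42353$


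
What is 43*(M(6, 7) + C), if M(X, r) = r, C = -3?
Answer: 172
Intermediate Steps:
43*(M(6, 7) + C) = 43*(7 - 3) = 43*4 = 172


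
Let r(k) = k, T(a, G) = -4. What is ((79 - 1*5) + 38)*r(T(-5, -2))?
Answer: -448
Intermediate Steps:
((79 - 1*5) + 38)*r(T(-5, -2)) = ((79 - 1*5) + 38)*(-4) = ((79 - 5) + 38)*(-4) = (74 + 38)*(-4) = 112*(-4) = -448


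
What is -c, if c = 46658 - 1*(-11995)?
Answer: -58653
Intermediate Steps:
c = 58653 (c = 46658 + 11995 = 58653)
-c = -1*58653 = -58653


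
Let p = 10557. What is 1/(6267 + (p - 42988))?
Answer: -1/26164 ≈ -3.8220e-5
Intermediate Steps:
1/(6267 + (p - 42988)) = 1/(6267 + (10557 - 42988)) = 1/(6267 - 32431) = 1/(-26164) = -1/26164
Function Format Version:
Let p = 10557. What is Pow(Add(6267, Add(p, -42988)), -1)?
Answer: Rational(-1, 26164) ≈ -3.8220e-5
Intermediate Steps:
Pow(Add(6267, Add(p, -42988)), -1) = Pow(Add(6267, Add(10557, -42988)), -1) = Pow(Add(6267, -32431), -1) = Pow(-26164, -1) = Rational(-1, 26164)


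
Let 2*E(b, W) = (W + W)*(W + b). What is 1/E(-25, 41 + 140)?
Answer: 1/28236 ≈ 3.5416e-5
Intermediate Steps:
E(b, W) = W*(W + b) (E(b, W) = ((W + W)*(W + b))/2 = ((2*W)*(W + b))/2 = (2*W*(W + b))/2 = W*(W + b))
1/E(-25, 41 + 140) = 1/((41 + 140)*((41 + 140) - 25)) = 1/(181*(181 - 25)) = 1/(181*156) = 1/28236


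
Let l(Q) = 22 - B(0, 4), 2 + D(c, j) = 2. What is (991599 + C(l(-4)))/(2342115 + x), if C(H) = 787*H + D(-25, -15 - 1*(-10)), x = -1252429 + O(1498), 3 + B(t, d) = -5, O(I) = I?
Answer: 338403/363728 ≈ 0.93037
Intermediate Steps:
B(t, d) = -8 (B(t, d) = -3 - 5 = -8)
x = -1250931 (x = -1252429 + 1498 = -1250931)
D(c, j) = 0 (D(c, j) = -2 + 2 = 0)
l(Q) = 30 (l(Q) = 22 - 1*(-8) = 22 + 8 = 30)
C(H) = 787*H (C(H) = 787*H + 0 = 787*H)
(991599 + C(l(-4)))/(2342115 + x) = (991599 + 787*30)/(2342115 - 1250931) = (991599 + 23610)/1091184 = 1015209*(1/1091184) = 338403/363728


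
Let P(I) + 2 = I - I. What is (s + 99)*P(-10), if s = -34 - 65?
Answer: 0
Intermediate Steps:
P(I) = -2 (P(I) = -2 + (I - I) = -2 + 0 = -2)
s = -99
(s + 99)*P(-10) = (-99 + 99)*(-2) = 0*(-2) = 0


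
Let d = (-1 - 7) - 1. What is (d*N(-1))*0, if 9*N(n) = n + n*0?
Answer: 0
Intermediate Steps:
d = -9 (d = -8 - 1 = -9)
N(n) = n/9 (N(n) = (n + n*0)/9 = (n + 0)/9 = n/9)
(d*N(-1))*0 = -(-1)*0 = -9*(-⅑)*0 = 1*0 = 0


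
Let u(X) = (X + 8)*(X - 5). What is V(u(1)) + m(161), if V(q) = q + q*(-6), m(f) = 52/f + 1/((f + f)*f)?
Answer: 9348305/51842 ≈ 180.32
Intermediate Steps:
u(X) = (-5 + X)*(8 + X) (u(X) = (8 + X)*(-5 + X) = (-5 + X)*(8 + X))
m(f) = 1/(2*f²) + 52/f (m(f) = 52/f + 1/(((2*f))*f) = 52/f + (1/(2*f))/f = 52/f + 1/(2*f²) = 1/(2*f²) + 52/f)
V(q) = -5*q (V(q) = q - 6*q = -5*q)
V(u(1)) + m(161) = -5*(-40 + 1² + 3*1) + (½)*(1 + 104*161)/161² = -5*(-40 + 1 + 3) + (½)*(1/25921)*(1 + 16744) = -5*(-36) + (½)*(1/25921)*16745 = 180 + 16745/51842 = 9348305/51842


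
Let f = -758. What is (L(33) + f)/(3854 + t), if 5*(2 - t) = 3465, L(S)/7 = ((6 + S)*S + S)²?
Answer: 12196042/3163 ≈ 3855.8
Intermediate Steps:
L(S) = 7*(S + S*(6 + S))² (L(S) = 7*((6 + S)*S + S)² = 7*(S*(6 + S) + S)² = 7*(S + S*(6 + S))²)
t = -691 (t = 2 - ⅕*3465 = 2 - 693 = -691)
(L(33) + f)/(3854 + t) = (7*33²*(7 + 33)² - 758)/(3854 - 691) = (7*1089*40² - 758)/3163 = (7*1089*1600 - 758)*(1/3163) = (12196800 - 758)*(1/3163) = 12196042*(1/3163) = 12196042/3163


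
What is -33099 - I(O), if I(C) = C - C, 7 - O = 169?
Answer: -33099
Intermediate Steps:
O = -162 (O = 7 - 1*169 = 7 - 169 = -162)
I(C) = 0
-33099 - I(O) = -33099 - 1*0 = -33099 + 0 = -33099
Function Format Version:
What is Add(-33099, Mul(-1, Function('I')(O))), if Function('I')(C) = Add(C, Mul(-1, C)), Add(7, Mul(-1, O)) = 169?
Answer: -33099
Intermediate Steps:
O = -162 (O = Add(7, Mul(-1, 169)) = Add(7, -169) = -162)
Function('I')(C) = 0
Add(-33099, Mul(-1, Function('I')(O))) = Add(-33099, Mul(-1, 0)) = Add(-33099, 0) = -33099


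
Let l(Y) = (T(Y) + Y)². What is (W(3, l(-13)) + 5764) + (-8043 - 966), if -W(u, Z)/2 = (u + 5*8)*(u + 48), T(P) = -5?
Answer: -7631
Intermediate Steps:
l(Y) = (-5 + Y)²
W(u, Z) = -2*(40 + u)*(48 + u) (W(u, Z) = -2*(u + 5*8)*(u + 48) = -2*(u + 40)*(48 + u) = -2*(40 + u)*(48 + u))
(W(3, l(-13)) + 5764) + (-8043 - 966) = ((-3840 - 176*3 - 2*3²) + 5764) + (-8043 - 966) = ((-3840 - 528 - 2*9) + 5764) - 9009 = ((-3840 - 528 - 18) + 5764) - 9009 = (-4386 + 5764) - 9009 = 1378 - 9009 = -7631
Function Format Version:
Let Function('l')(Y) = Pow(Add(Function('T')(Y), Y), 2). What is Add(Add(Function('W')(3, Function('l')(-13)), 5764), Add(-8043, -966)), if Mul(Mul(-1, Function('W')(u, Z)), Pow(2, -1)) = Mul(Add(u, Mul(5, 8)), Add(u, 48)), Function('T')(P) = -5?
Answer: -7631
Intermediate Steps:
Function('l')(Y) = Pow(Add(-5, Y), 2)
Function('W')(u, Z) = Mul(-2, Add(40, u), Add(48, u)) (Function('W')(u, Z) = Mul(-2, Mul(Add(u, Mul(5, 8)), Add(u, 48))) = Mul(-2, Mul(Add(u, 40), Add(48, u))) = Mul(-2, Mul(Add(40, u), Add(48, u))) = Mul(-2, Add(40, u), Add(48, u)))
Add(Add(Function('W')(3, Function('l')(-13)), 5764), Add(-8043, -966)) = Add(Add(Add(-3840, Mul(-176, 3), Mul(-2, Pow(3, 2))), 5764), Add(-8043, -966)) = Add(Add(Add(-3840, -528, Mul(-2, 9)), 5764), -9009) = Add(Add(Add(-3840, -528, -18), 5764), -9009) = Add(Add(-4386, 5764), -9009) = Add(1378, -9009) = -7631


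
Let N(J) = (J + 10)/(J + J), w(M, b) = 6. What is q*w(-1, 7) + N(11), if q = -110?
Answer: -14499/22 ≈ -659.04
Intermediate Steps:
N(J) = (10 + J)/(2*J) (N(J) = (10 + J)/((2*J)) = (10 + J)*(1/(2*J)) = (10 + J)/(2*J))
q*w(-1, 7) + N(11) = -110*6 + (½)*(10 + 11)/11 = -660 + (½)*(1/11)*21 = -660 + 21/22 = -14499/22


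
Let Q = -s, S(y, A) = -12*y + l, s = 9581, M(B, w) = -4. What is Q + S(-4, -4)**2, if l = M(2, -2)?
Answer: -7645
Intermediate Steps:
l = -4
S(y, A) = -4 - 12*y (S(y, A) = -12*y - 4 = -4 - 12*y)
Q = -9581 (Q = -1*9581 = -9581)
Q + S(-4, -4)**2 = -9581 + (-4 - 12*(-4))**2 = -9581 + (-4 + 48)**2 = -9581 + 44**2 = -9581 + 1936 = -7645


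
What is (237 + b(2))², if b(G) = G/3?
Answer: 508369/9 ≈ 56485.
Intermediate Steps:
b(G) = G/3 (b(G) = G*(⅓) = G/3)
(237 + b(2))² = (237 + (⅓)*2)² = (237 + ⅔)² = (713/3)² = 508369/9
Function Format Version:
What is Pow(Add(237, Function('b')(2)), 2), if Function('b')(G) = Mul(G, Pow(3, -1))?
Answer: Rational(508369, 9) ≈ 56485.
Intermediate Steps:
Function('b')(G) = Mul(Rational(1, 3), G) (Function('b')(G) = Mul(G, Rational(1, 3)) = Mul(Rational(1, 3), G))
Pow(Add(237, Function('b')(2)), 2) = Pow(Add(237, Mul(Rational(1, 3), 2)), 2) = Pow(Add(237, Rational(2, 3)), 2) = Pow(Rational(713, 3), 2) = Rational(508369, 9)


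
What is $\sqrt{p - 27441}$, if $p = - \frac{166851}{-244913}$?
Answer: $\frac{9 i \sqrt{20320192085086}}{244913} \approx 165.65 i$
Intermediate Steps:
$p = \frac{166851}{244913}$ ($p = \left(-166851\right) \left(- \frac{1}{244913}\right) = \frac{166851}{244913} \approx 0.68127$)
$\sqrt{p - 27441} = \sqrt{\frac{166851}{244913} - 27441} = \sqrt{- \frac{6720490782}{244913}} = \frac{9 i \sqrt{20320192085086}}{244913}$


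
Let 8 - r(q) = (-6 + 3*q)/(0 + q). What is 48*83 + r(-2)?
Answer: 3986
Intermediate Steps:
r(q) = 8 - (-6 + 3*q)/q (r(q) = 8 - (-6 + 3*q)/(0 + q) = 8 - (-6 + 3*q)/q)
48*83 + r(-2) = 48*83 + (5 + 6/(-2)) = 3984 + (5 + 6*(-1/2)) = 3984 + (5 - 3) = 3984 + 2 = 3986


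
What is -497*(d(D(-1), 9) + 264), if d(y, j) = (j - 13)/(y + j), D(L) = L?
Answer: -261919/2 ≈ -1.3096e+5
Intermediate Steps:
d(y, j) = (-13 + j)/(j + y)
-497*(d(D(-1), 9) + 264) = -497*((-13 + 9)/(9 - 1) + 264) = -497*(-4/8 + 264) = -497*((⅛)*(-4) + 264) = -497*(-½ + 264) = -497*527/2 = -261919/2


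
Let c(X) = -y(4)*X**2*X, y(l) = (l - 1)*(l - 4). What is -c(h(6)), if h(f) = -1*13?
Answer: 0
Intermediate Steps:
h(f) = -13
y(l) = (-1 + l)*(-4 + l)
c(X) = 0 (c(X) = -(4 + 4**2 - 5*4)*X**2*X = -(4 + 16 - 20)*X**2*X = -0*X**2*X = -0*X = -1*0 = 0)
-c(h(6)) = -1*0 = 0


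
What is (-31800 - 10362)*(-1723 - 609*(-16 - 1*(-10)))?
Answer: -81414822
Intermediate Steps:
(-31800 - 10362)*(-1723 - 609*(-16 - 1*(-10))) = -42162*(-1723 - 609*(-16 + 10)) = -42162*(-1723 - 609*(-6)) = -42162*(-1723 + 3654) = -42162*1931 = -81414822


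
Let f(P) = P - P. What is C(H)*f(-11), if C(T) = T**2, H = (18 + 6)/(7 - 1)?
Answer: 0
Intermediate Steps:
H = 4 (H = 24/6 = 24*(1/6) = 4)
f(P) = 0
C(H)*f(-11) = 4**2*0 = 16*0 = 0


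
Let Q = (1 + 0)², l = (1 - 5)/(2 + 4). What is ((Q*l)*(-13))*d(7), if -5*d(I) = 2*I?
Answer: -364/15 ≈ -24.267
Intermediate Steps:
l = -⅔ (l = -4/6 = -4*⅙ = -⅔ ≈ -0.66667)
d(I) = -2*I/5
Q = 1 (Q = 1² = 1)
((Q*l)*(-13))*d(7) = ((1*(-⅔))*(-13))*(-⅖*7) = -⅔*(-13)*(-14/5) = (26/3)*(-14/5) = -364/15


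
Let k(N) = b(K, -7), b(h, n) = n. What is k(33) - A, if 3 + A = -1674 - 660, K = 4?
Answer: 2330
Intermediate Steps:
k(N) = -7
A = -2337 (A = -3 + (-1674 - 660) = -3 - 2334 = -2337)
k(33) - A = -7 - 1*(-2337) = -7 + 2337 = 2330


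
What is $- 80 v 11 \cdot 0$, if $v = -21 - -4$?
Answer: $0$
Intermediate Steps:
$v = -17$ ($v = -21 + 4 = -17$)
$- 80 v 11 \cdot 0 = \left(-80\right) \left(-17\right) 11 \cdot 0 = 1360 \cdot 0 = 0$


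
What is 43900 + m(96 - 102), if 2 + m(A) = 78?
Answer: 43976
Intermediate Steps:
m(A) = 76 (m(A) = -2 + 78 = 76)
43900 + m(96 - 102) = 43900 + 76 = 43976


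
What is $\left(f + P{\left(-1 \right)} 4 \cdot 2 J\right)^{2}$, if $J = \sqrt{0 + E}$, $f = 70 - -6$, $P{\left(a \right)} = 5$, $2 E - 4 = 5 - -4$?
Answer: $16176 + 3040 \sqrt{26} \approx 31677.0$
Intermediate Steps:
$E = \frac{13}{2}$ ($E = 2 + \frac{5 - -4}{2} = 2 + \frac{5 + 4}{2} = 2 + \frac{1}{2} \cdot 9 = 2 + \frac{9}{2} = \frac{13}{2} \approx 6.5$)
$f = 76$ ($f = 70 + 6 = 76$)
$J = \frac{\sqrt{26}}{2}$ ($J = \sqrt{0 + \frac{13}{2}} = \sqrt{\frac{13}{2}} = \frac{\sqrt{26}}{2} \approx 2.5495$)
$\left(f + P{\left(-1 \right)} 4 \cdot 2 J\right)^{2} = \left(76 + 5 \cdot 4 \cdot 2 \frac{\sqrt{26}}{2}\right)^{2} = \left(76 + 20 \cdot 2 \frac{\sqrt{26}}{2}\right)^{2} = \left(76 + 40 \frac{\sqrt{26}}{2}\right)^{2} = \left(76 + 20 \sqrt{26}\right)^{2}$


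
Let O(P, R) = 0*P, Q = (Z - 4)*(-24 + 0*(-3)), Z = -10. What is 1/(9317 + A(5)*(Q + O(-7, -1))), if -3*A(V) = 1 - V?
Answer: 1/9765 ≈ 0.00010241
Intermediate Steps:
A(V) = -⅓ + V/3 (A(V) = -(1 - V)/3 = -⅓ + V/3)
Q = 336 (Q = (-10 - 4)*(-24 + 0*(-3)) = -14*(-24 + 0) = -14*(-24) = 336)
O(P, R) = 0
1/(9317 + A(5)*(Q + O(-7, -1))) = 1/(9317 + (-⅓ + (⅓)*5)*(336 + 0)) = 1/(9317 + (-⅓ + 5/3)*336) = 1/(9317 + (4/3)*336) = 1/(9317 + 448) = 1/9765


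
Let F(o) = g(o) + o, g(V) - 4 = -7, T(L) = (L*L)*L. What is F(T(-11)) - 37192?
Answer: -38526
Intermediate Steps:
T(L) = L³ (T(L) = L²*L = L³)
g(V) = -3 (g(V) = 4 - 7 = -3)
F(o) = -3 + o
F(T(-11)) - 37192 = (-3 + (-11)³) - 37192 = (-3 - 1331) - 37192 = -1334 - 37192 = -38526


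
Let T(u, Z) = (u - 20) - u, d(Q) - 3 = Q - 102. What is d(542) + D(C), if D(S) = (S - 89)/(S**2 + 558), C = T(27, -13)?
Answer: 424285/958 ≈ 442.89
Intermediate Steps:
d(Q) = -99 + Q (d(Q) = 3 + (Q - 102) = 3 + (-102 + Q) = -99 + Q)
T(u, Z) = -20 (T(u, Z) = (-20 + u) - u = -20)
C = -20
D(S) = (-89 + S)/(558 + S**2)
d(542) + D(C) = (-99 + 542) + (-89 - 20)/(558 + (-20)**2) = 443 - 109/(558 + 400) = 443 - 109/958 = 424285/958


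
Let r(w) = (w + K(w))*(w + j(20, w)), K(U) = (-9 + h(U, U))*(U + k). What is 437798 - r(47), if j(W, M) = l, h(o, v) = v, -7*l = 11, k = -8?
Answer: 2578364/7 ≈ 3.6834e+5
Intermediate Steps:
l = -11/7 (l = -⅐*11 = -11/7 ≈ -1.5714)
j(W, M) = -11/7
K(U) = (-9 + U)*(-8 + U) (K(U) = (-9 + U)*(U - 8) = (-9 + U)*(-8 + U))
r(w) = (-11/7 + w)*(72 + w² - 16*w) (r(w) = (w + (72 + w² - 17*w))*(w - 11/7) = (72 + w² - 16*w)*(-11/7 + w) = (-11/7 + w)*(72 + w² - 16*w))
437798 - r(47) = 437798 - (-792/7 + 47³ - 123/7*47² + (680/7)*47) = 437798 - (-792/7 + 103823 - 123/7*2209 + 31960/7) = 437798 - (-792/7 + 103823 - 271707/7 + 31960/7) = 437798 - 1*486222/7 = 437798 - 486222/7 = 2578364/7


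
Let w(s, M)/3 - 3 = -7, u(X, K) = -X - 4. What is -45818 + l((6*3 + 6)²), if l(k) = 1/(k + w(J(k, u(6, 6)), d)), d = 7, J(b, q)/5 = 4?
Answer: -25841351/564 ≈ -45818.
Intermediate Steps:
u(X, K) = -4 - X
J(b, q) = 20 (J(b, q) = 5*4 = 20)
w(s, M) = -12 (w(s, M) = 9 + 3*(-7) = 9 - 21 = -12)
l(k) = 1/(-12 + k) (l(k) = 1/(k - 12) = 1/(-12 + k))
-45818 + l((6*3 + 6)²) = -45818 + 1/(-12 + (6*3 + 6)²) = -45818 + 1/(-12 + (18 + 6)²) = -45818 + 1/(-12 + 24²) = -45818 + 1/(-12 + 576) = -45818 + 1/564 = -25841351/564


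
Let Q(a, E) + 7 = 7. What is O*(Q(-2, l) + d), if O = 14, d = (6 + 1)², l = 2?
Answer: 686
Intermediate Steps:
Q(a, E) = 0 (Q(a, E) = -7 + 7 = 0)
d = 49 (d = 7² = 49)
O*(Q(-2, l) + d) = 14*(0 + 49) = 14*49 = 686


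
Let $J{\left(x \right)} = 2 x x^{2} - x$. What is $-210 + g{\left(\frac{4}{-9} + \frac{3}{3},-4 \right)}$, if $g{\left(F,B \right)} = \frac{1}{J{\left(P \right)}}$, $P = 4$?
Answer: $- \frac{26039}{124} \approx -209.99$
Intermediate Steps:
$J{\left(x \right)} = - x + 2 x^{3}$ ($J{\left(x \right)} = 2 x^{3} - x = - x + 2 x^{3}$)
$g{\left(F,B \right)} = \frac{1}{124}$ ($g{\left(F,B \right)} = \frac{1}{\left(-1\right) 4 + 2 \cdot 4^{3}} = \frac{1}{-4 + 2 \cdot 64} = \frac{1}{-4 + 128} = \frac{1}{124}$)
$-210 + g{\left(\frac{4}{-9} + \frac{3}{3},-4 \right)} = -210 + \frac{1}{124} = - \frac{26039}{124}$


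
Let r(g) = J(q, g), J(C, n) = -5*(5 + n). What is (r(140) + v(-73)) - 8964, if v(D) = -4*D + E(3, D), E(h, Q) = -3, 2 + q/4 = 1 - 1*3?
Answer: -9400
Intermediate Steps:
q = -16 (q = -8 + 4*(1 - 1*3) = -8 + 4*(1 - 3) = -8 + 4*(-2) = -8 - 8 = -16)
J(C, n) = -25 - 5*n
v(D) = -3 - 4*D (v(D) = -4*D - 3 = -3 - 4*D)
r(g) = -25 - 5*g
(r(140) + v(-73)) - 8964 = ((-25 - 5*140) + (-3 - 4*(-73))) - 8964 = ((-25 - 700) + (-3 + 292)) - 8964 = (-725 + 289) - 8964 = -436 - 8964 = -9400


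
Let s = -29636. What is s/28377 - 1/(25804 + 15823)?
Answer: -1233686149/1181249379 ≈ -1.0444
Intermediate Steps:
s/28377 - 1/(25804 + 15823) = -29636/28377 - 1/(25804 + 15823) = -29636*1/28377 - 1/41627 = -29636/28377 - 1*1/41627 = -29636/28377 - 1/41627 = -1233686149/1181249379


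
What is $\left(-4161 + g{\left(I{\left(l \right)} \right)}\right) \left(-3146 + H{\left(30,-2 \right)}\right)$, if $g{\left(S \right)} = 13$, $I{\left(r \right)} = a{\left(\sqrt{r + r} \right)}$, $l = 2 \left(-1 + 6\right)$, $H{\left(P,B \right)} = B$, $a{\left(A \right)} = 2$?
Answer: $13057904$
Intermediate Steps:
$l = 10$ ($l = 2 \cdot 5 = 10$)
$I{\left(r \right)} = 2$
$\left(-4161 + g{\left(I{\left(l \right)} \right)}\right) \left(-3146 + H{\left(30,-2 \right)}\right) = \left(-4161 + 13\right) \left(-3146 - 2\right) = \left(-4148\right) \left(-3148\right) = 13057904$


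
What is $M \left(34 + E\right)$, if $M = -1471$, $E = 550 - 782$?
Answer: $291258$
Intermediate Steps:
$E = -232$
$M \left(34 + E\right) = - 1471 \left(34 - 232\right) = \left(-1471\right) \left(-198\right) = 291258$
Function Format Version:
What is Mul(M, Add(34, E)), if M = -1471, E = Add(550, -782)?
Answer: 291258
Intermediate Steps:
E = -232
Mul(M, Add(34, E)) = Mul(-1471, Add(34, -232)) = Mul(-1471, -198) = 291258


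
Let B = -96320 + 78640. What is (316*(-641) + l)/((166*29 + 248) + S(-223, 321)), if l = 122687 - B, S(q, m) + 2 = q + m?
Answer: -62189/5158 ≈ -12.057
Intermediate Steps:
B = -17680
S(q, m) = -2 + m + q (S(q, m) = -2 + (q + m) = -2 + (m + q) = -2 + m + q)
l = 140367 (l = 122687 - 1*(-17680) = 122687 + 17680 = 140367)
(316*(-641) + l)/((166*29 + 248) + S(-223, 321)) = (316*(-641) + 140367)/((166*29 + 248) + (-2 + 321 - 223)) = (-202556 + 140367)/((4814 + 248) + 96) = -62189/(5062 + 96) = -62189/5158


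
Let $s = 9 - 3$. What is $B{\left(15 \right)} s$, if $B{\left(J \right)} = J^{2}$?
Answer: $1350$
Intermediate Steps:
$s = 6$
$B{\left(15 \right)} s = 15^{2} \cdot 6 = 225 \cdot 6 = 1350$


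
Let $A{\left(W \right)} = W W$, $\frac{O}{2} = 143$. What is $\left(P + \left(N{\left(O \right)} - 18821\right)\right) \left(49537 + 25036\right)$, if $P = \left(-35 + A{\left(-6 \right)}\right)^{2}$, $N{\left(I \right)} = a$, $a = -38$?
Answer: $-1406297634$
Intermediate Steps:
$O = 286$ ($O = 2 \cdot 143 = 286$)
$N{\left(I \right)} = -38$
$A{\left(W \right)} = W^{2}$
$P = 1$ ($P = \left(-35 + \left(-6\right)^{2}\right)^{2} = \left(-35 + 36\right)^{2} = 1^{2} = 1$)
$\left(P + \left(N{\left(O \right)} - 18821\right)\right) \left(49537 + 25036\right) = \left(1 - 18859\right) \left(49537 + 25036\right) = \left(1 - 18859\right) 74573 = \left(-18858\right) 74573 = -1406297634$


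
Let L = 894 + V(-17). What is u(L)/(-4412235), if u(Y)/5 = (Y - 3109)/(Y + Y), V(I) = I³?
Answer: -1188/1182184831 ≈ -1.0049e-6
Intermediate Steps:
L = -4019 (L = 894 + (-17)³ = 894 - 4913 = -4019)
u(Y) = 5*(-3109 + Y)/(2*Y) (u(Y) = 5*((Y - 3109)/(Y + Y)) = 5*((-3109 + Y)/((2*Y))) = 5*((-3109 + Y)*(1/(2*Y))) = 5*((-3109 + Y)/(2*Y)) = 5*(-3109 + Y)/(2*Y))
u(L)/(-4412235) = ((5/2)*(-3109 - 4019)/(-4019))/(-4412235) = ((5/2)*(-1/4019)*(-7128))*(-1/4412235) = (17820/4019)*(-1/4412235) = -1188/1182184831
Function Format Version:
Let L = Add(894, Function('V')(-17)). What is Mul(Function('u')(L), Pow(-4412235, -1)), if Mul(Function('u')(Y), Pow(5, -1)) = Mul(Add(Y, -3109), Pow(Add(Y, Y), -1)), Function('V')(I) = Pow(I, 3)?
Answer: Rational(-1188, 1182184831) ≈ -1.0049e-6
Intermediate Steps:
L = -4019 (L = Add(894, Pow(-17, 3)) = Add(894, -4913) = -4019)
Function('u')(Y) = Mul(Rational(5, 2), Pow(Y, -1), Add(-3109, Y)) (Function('u')(Y) = Mul(5, Mul(Add(Y, -3109), Pow(Add(Y, Y), -1))) = Mul(5, Mul(Add(-3109, Y), Pow(Mul(2, Y), -1))) = Mul(5, Mul(Add(-3109, Y), Mul(Rational(1, 2), Pow(Y, -1)))) = Mul(5, Mul(Rational(1, 2), Pow(Y, -1), Add(-3109, Y))) = Mul(Rational(5, 2), Pow(Y, -1), Add(-3109, Y)))
Mul(Function('u')(L), Pow(-4412235, -1)) = Mul(Mul(Rational(5, 2), Pow(-4019, -1), Add(-3109, -4019)), Pow(-4412235, -1)) = Mul(Mul(Rational(5, 2), Rational(-1, 4019), -7128), Rational(-1, 4412235)) = Mul(Rational(17820, 4019), Rational(-1, 4412235)) = Rational(-1188, 1182184831)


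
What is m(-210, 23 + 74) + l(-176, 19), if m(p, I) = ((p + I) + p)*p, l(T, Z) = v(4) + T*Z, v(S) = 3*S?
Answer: 64498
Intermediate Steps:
l(T, Z) = 12 + T*Z (l(T, Z) = 3*4 + T*Z = 12 + T*Z)
m(p, I) = p*(I + 2*p) (m(p, I) = ((I + p) + p)*p = (I + 2*p)*p = p*(I + 2*p))
m(-210, 23 + 74) + l(-176, 19) = -210*((23 + 74) + 2*(-210)) + (12 - 176*19) = -210*(97 - 420) + (12 - 3344) = -210*(-323) - 3332 = 67830 - 3332 = 64498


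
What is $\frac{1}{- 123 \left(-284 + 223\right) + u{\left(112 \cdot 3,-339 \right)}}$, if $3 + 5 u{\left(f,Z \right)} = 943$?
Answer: $\frac{1}{7691} \approx 0.00013002$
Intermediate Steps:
$u{\left(f,Z \right)} = 188$ ($u{\left(f,Z \right)} = - \frac{3}{5} + \frac{1}{5} \cdot 943 = - \frac{3}{5} + \frac{943}{5} = 188$)
$\frac{1}{- 123 \left(-284 + 223\right) + u{\left(112 \cdot 3,-339 \right)}} = \frac{1}{- 123 \left(-284 + 223\right) + 188} = \frac{1}{\left(-123\right) \left(-61\right) + 188} = \frac{1}{7503 + 188} = \frac{1}{7691}$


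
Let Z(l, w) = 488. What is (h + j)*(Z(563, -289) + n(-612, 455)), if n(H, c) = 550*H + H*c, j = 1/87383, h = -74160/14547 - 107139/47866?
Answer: 502437736236406294/111438403921 ≈ 4.5087e+6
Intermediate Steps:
h = -130981887/17854018 (h = -74160*1/14547 - 107139*1/47866 = -24720/4849 - 107139/47866 = -130981887/17854018 ≈ -7.3363)
j = 1/87383 ≈ 1.1444e-5
(h + j)*(Z(563, -289) + n(-612, 455)) = (-130981887/17854018 + 1/87383)*(488 - 612*(550 + 455)) = -11445572377703*(488 - 612*1005)/1560137654894 = -11445572377703*(488 - 615060)/1560137654894 = -11445572377703/1560137654894*(-614572) = 502437736236406294/111438403921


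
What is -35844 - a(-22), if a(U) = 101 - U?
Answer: -35967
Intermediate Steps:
-35844 - a(-22) = -35844 - (101 - 1*(-22)) = -35844 - (101 + 22) = -35844 - 1*123 = -35844 - 123 = -35967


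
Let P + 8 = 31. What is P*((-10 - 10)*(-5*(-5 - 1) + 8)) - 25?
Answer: -17505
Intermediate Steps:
P = 23 (P = -8 + 31 = 23)
P*((-10 - 10)*(-5*(-5 - 1) + 8)) - 25 = 23*((-10 - 10)*(-5*(-5 - 1) + 8)) - 25 = 23*(-20*(-5*(-6) + 8)) - 25 = 23*(-20*(30 + 8)) - 25 = 23*(-20*38) - 25 = 23*(-760) - 25 = -17480 - 25 = -17505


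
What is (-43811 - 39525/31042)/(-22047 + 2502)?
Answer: 80001211/35689170 ≈ 2.2416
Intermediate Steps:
(-43811 - 39525/31042)/(-22047 + 2502) = (-43811 - 39525*1/31042)/(-19545) = (-43811 - 2325/1826)*(-1/19545) = -80001211/1826*(-1/19545) = 80001211/35689170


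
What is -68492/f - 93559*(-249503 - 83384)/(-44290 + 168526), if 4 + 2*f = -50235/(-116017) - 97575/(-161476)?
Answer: 2047461343023878039197/6895562485232988 ≈ 2.9692e+5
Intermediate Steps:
f = -55503738733/37467922184 (f = -2 + (-50235/(-116017) - 97575/(-161476))/2 = -2 + (-50235*(-1/116017) - 97575*(-1/161476))/2 = -2 + (50235/116017 + 97575/161476)/2 = -2 + (½)*(19432105635/18733961092) = -2 + 19432105635/37467922184 = -55503738733/37467922184 ≈ -1.4814)
-68492/f - 93559*(-249503 - 83384)/(-44290 + 168526) = -68492/(-55503738733/37467922184) - 93559*(-249503 - 83384)/(-44290 + 168526) = -68492*(-37467922184/55503738733) - 93559/(124236/(-332887)) = 2566252926226528/55503738733 - 93559/(124236*(-1/332887)) = 2566252926226528/55503738733 - 93559/(-124236/332887) = 2566252926226528/55503738733 - 93559*(-332887/124236) = 2566252926226528/55503738733 + 31144574833/124236 = 2047461343023878039197/6895562485232988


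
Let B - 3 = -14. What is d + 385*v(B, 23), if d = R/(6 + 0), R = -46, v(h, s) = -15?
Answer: -17348/3 ≈ -5782.7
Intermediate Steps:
B = -11 (B = 3 - 14 = -11)
d = -23/3 (d = -46/(6 + 0) = -46/6 = (⅙)*(-46) = -23/3 ≈ -7.6667)
d + 385*v(B, 23) = -23/3 + 385*(-15) = -23/3 - 5775 = -17348/3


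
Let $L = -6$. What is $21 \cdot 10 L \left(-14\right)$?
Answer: $17640$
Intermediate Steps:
$21 \cdot 10 L \left(-14\right) = 21 \cdot 10 \left(-6\right) \left(-14\right) = 21 \left(\left(-60\right) \left(-14\right)\right) = 21 \cdot 840 = 17640$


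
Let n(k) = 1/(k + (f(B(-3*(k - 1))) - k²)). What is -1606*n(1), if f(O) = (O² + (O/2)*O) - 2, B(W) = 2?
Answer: -803/2 ≈ -401.50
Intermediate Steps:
f(O) = -2 + 3*O²/2 (f(O) = (O² + (O*(½))*O) - 2 = (O² + (O/2)*O) - 2 = (O² + O²/2) - 2 = 3*O²/2 - 2 = -2 + 3*O²/2)
n(k) = 1/(4 + k - k²) (n(k) = 1/(k + ((-2 + (3/2)*2²) - k²)) = 1/(k + ((-2 + (3/2)*4) - k²)) = 1/(k + ((-2 + 6) - k²)) = 1/(k + (4 - k²)) = 1/(4 + k - k²))
-1606*n(1) = -1606/(4 + 1 - 1*1²) = -1606/(4 + 1 - 1*1) = -1606/(4 + 1 - 1) = -1606/4 = -1606*¼ = -803/2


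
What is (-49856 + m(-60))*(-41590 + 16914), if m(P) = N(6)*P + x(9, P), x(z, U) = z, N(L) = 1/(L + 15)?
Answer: 8610665524/7 ≈ 1.2301e+9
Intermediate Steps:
N(L) = 1/(15 + L)
m(P) = 9 + P/21 (m(P) = P/(15 + 6) + 9 = P/21 + 9 = 9 + P/21)
(-49856 + m(-60))*(-41590 + 16914) = (-49856 + (9 + (1/21)*(-60)))*(-41590 + 16914) = (-49856 + (9 - 20/7))*(-24676) = (-49856 + 43/7)*(-24676) = -348949/7*(-24676) = 8610665524/7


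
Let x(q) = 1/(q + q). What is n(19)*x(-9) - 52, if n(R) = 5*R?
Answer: -1031/18 ≈ -57.278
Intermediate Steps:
x(q) = 1/(2*q)
n(19)*x(-9) - 52 = (5*19)*((½)/(-9)) - 52 = 95*((½)*(-⅑)) - 52 = 95*(-1/18) - 52 = -95/18 - 52 = -1031/18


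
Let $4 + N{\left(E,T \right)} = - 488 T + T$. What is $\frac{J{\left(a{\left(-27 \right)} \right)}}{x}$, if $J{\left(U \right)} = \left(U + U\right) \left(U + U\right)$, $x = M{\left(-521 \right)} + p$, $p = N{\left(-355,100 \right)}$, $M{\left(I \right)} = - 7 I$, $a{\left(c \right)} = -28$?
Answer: $- \frac{3136}{45057} \approx -0.069601$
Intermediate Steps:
$N{\left(E,T \right)} = -4 - 487 T$ ($N{\left(E,T \right)} = -4 + \left(- 488 T + T\right) = -4 - 487 T$)
$p = -48704$ ($p = -4 - 48700 = -48704$)
$x = -45057$ ($x = \left(-7\right) \left(-521\right) - 48704 = 3647 - 48704 = -45057$)
$J{\left(U \right)} = 4 U^{2}$ ($J{\left(U \right)} = 2 U 2 U = 4 U^{2}$)
$\frac{J{\left(a{\left(-27 \right)} \right)}}{x} = \frac{4 \left(-28\right)^{2}}{-45057} = 4 \cdot 784 \left(- \frac{1}{45057}\right) = 3136 \left(- \frac{1}{45057}\right) = - \frac{3136}{45057}$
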